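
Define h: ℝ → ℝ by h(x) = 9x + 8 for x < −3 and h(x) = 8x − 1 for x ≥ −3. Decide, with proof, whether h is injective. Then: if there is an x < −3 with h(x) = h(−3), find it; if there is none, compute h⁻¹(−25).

-11/3

Both pieces are strictly increasing (slopes 9 and 8), so each is injective on its own interval.
The left piece maps (−∞, −3) onto (−∞, −19); the right piece maps [−3, ∞) onto [−25, ∞).
These images overlap. In particular h(−3) = −25 (right piece), and solving 9x + 8 = −25 on the left piece gives x = −11/3 < −3.
So h(−11/3) = h(−3) with −11/3 ≠ −3, and h is not injective. This x = −11/3 is the requested value below −3.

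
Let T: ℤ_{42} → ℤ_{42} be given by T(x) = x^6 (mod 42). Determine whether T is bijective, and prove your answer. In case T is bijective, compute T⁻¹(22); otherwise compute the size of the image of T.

T(2): Repeated squaring mod 42: 2^1 ≡ 2, 2^2 ≡ 2² = 4, 2^4 ≡ 4² = 16. Since 6 = 4 + 2, 2^6 ≡ 16·4: 16·4 = 64 ≡ 22. So 2^6 ≡ 22 (mod 42).
T(4): Repeated squaring mod 42: 4^1 ≡ 4, 4^2 ≡ 4² = 16, 4^4 ≡ 16² = 256 ≡ 4. Since 6 = 4 + 2, 4^6 ≡ 4·16: 4·16 = 64 ≡ 22. So 4^6 ≡ 22 (mod 42).
So T(2) = T(4) = 22 while 2 ≠ 4, therefore T is not injective, hence not bijective.
Since T is not bijective, we determine |image(T)|. Computing x^6 mod 42 for each x (by repeated squaring, reducing mod 42 at every step), the values T(0), T(1), …, T(41) are: 0, 1, 22, 15, 22, 1, 36, 7, 22, 15, 22, 1, 36, 1, 28, 15, 22, 1, 36, 1, 22, 21, 22, 1, 36, 1, 22, 15, 28, 1, 36, 1, 22, 15, 22, 7, 36, 1, 22, 15, 22, 1.
The distinct values are {0, 1, 7, 15, 21, 22, 28, 36}; there are 8 of them.

8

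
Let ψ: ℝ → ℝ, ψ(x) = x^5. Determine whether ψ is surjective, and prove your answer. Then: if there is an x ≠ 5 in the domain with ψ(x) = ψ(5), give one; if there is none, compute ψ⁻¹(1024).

For any y ∈ ℝ, x = y^{1/5} ∈ ℝ gives ψ(x) = y, so ψ is surjective.
Since x ↦ x^5 is strictly increasing on ℝ, it is injective there, so no x ≠ 5 in the domain has ψ(x) = ψ(5). We therefore compute ψ⁻¹(1024) = 1024^{1/5} = 4 (indeed 4^5 = 1024).

4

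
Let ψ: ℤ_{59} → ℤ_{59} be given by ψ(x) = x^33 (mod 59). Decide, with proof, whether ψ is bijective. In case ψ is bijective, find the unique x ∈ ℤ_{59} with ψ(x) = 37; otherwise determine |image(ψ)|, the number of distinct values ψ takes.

Since 59 is prime, the nonzero elements of ℤ_{59} form a cyclic group of order 58.
As gcd(33, 58) = 1, raising to the 33rd power is a bijection on this group: if x_1^33 ≡ x_2^33 then (x_1x_2^{−1})^33 = 1, and the only element of order dividing gcd(33, 58) = 1 is 1, so x_1 = x_2.
With ψ(0) = 0 this makes ψ injective on all of ℤ_{59}, hence bijective (finite equal-size domain and codomain). In particular ψ is bijective.
Since ψ is bijective, we find the preimage of 37. The inverse of x ↦ x^33 on (ℤ_{59})^× is x ↦ x^51, because 33·51 = 1683 = 29·58 + 1 ≡ 1 (mod 58) and x^{58} = 1 for x ≠ 0 (Fermat). So ψ⁻¹(37) = 37^51 mod 59.
Repeated squaring mod 59: 37^1 ≡ 37, 37^2 ≡ 37² = 1369 ≡ 12, 37^4 ≡ 12² = 144 ≡ 26, 37^8 ≡ 26² = 676 ≡ 27, 37^16 ≡ 27² = 729 ≡ 21, 37^32 ≡ 21² = 441 ≡ 28. Since 51 = 32 + 16 + 2 + 1, 37^51 ≡ 28·21·12·37: 28·21 = 588 ≡ 57, then 57·12 = 684 ≡ 35, then 35·37 = 1295 ≡ 56. So 37^51 ≡ 56 (mod 59).
Hence ψ⁻¹(37) = 56.

56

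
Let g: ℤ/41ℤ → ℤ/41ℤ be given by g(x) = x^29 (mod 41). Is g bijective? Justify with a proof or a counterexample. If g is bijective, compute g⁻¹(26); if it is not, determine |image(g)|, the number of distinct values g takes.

24

Since 41 is prime, the nonzero elements of ℤ/41ℤ form a cyclic group of order 40.
As gcd(29, 40) = 1, raising to the 29th power is a bijection on this group: if u^29 ≡ v^29 then (uv^{−1})^29 = 1, and the only element of order dividing gcd(29, 40) = 1 is 1, so u = v.
With g(0) = 0 this makes g injective on all of ℤ/41ℤ, hence bijective (finite equal-size domain and codomain). In particular g is bijective.
Since g is bijective, we find the preimage of 26. The inverse of x ↦ x^29 on (ℤ/41ℤ)^× is x ↦ x^29, because 29·29 = 841 = 21·40 + 1 ≡ 1 (mod 40) and x^{40} = 1 for x ≠ 0 (Fermat). So g⁻¹(26) = 26^29 mod 41.
Repeated squaring mod 41: 26^1 ≡ 26, 26^2 ≡ 26² = 676 ≡ 20, 26^4 ≡ 20² = 400 ≡ 31, 26^8 ≡ 31² = 961 ≡ 18, 26^16 ≡ 18² = 324 ≡ 37. Since 29 = 16 + 8 + 4 + 1, 26^29 ≡ 37·18·31·26: 37·18 = 666 ≡ 10, then 10·31 = 310 ≡ 23, then 23·26 = 598 ≡ 24. So 26^29 ≡ 24 (mod 41).
Hence g⁻¹(26) = 24.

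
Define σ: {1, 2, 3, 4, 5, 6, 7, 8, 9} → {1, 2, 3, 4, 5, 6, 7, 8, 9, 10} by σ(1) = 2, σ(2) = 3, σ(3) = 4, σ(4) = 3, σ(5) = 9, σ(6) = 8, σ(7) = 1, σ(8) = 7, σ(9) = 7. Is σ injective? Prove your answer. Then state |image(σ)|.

7

σ(2) = 3 = σ(4) with 2 ≠ 4, so σ is not injective.
The image of σ is {1, 2, 3, 4, 7, 8, 9}, which has 7 elements.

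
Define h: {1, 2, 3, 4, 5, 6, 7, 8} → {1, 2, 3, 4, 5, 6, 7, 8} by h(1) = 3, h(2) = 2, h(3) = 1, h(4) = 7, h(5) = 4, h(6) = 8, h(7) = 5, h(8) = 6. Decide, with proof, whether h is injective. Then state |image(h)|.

The values h(1), …, h(8) are 3, 2, 1, 7, 4, 8, 5, 6 — all distinct.
So h(u) = h(v) only when u = v, and h is injective.
The image of h is {1, 2, 3, 4, 5, 6, 7, 8}, which has 8 elements.

8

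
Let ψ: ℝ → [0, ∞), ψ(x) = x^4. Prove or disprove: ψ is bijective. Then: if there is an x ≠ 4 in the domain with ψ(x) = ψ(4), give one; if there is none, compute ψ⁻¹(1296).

ψ(4) = 256 = (−4)^4 = ψ(−4) (since 4 is even), with 4 ≠ −4. So ψ is not injective, hence not bijective.
For the follow-up, such an x exists: taking x = −4 ∈ ℝ gives ψ(−4) = 256 = ψ(4) with −4 ≠ 4.

-4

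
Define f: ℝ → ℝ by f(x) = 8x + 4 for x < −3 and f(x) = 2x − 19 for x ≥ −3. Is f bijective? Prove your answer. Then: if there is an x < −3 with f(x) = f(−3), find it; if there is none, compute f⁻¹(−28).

-29/8

Both pieces are strictly increasing (slopes 8 and 2), so each is injective on its own interval.
The left piece maps (−∞, −3) onto (−∞, −20); the right piece maps [−3, ∞) onto [−25, ∞).
These images overlap. In particular f(−3) = −25 (right piece), and solving 8x + 4 = −25 on the left piece gives x = −29/8 < −3.
So f(−29/8) = f(−3) with −29/8 ≠ −3, and f is not injective, hence not bijective. This x = −29/8 is the requested value below −3.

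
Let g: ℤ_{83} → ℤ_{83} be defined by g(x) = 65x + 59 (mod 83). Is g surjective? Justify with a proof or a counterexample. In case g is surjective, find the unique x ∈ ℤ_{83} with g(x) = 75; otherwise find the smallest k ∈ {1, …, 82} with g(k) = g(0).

Since gcd(65, 83) = 1, 65 is invertible modulo 83. Euclid's algorithm: 83 = 1·65 + 18, 65 = 3·18 + 11, 18 = 1·11 + 7, 11 = 1·7 + 4, 7 = 1·4 + 3, 4 = 1·3 + 1; back-substituting gives 1 = 23·65 − 18·83, so 65⁻¹ ≡ 23 (mod 83).
For any y ∈ ℤ_{83}, x = 23(y − 59) mod 83 satisfies g(x) = 65·23(y − 59) + 59 ≡ y (since 65·23 ≡ 1 mod 83). So every y has a preimage.
Hence g is surjective.
Since g is surjective, we find g⁻¹(75): we need 65x ≡ 75 − 59 ≡ 16 (mod 83). Using 65⁻¹ = 23: x ≡ 23·16 = 368 = 4·83 + 36, so x = 36.
Check: g(36) = 65·36 + 59 = 2399 = 28·83 + 75 ≡ 75 (mod 83).

36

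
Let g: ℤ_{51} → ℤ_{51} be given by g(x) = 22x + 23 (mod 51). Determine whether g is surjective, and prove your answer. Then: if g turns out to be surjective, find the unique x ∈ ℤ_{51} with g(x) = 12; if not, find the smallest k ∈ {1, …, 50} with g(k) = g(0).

Recall: surjectivity means every element of the codomain has a preimage under g.
Since gcd(22, 51) = 1, 22 is invertible modulo 51. Euclid's algorithm: 51 = 2·22 + 7, 22 = 3·7 + 1; back-substituting gives 1 = 7·22 − 3·51, so 22⁻¹ ≡ 7 (mod 51).
Then y ↦ 7(y − 23) is a two-sided inverse to g, so every y ∈ ℤ_{51} has a preimage.
Hence g is surjective.
Since g is surjective, we compute g⁻¹(12): solve 22x + 23 ≡ 12 (mod 51), i.e. 22x ≡ 40 (mod 51).
Multiplying by 22⁻¹ = 7 gives x ≡ 7·40 = 280 = 5·51 + 25 ≡ 25 (mod 51).
Check: g(25) = 22·25 + 23 = 573 = 11·51 + 12 ≡ 12 (mod 51).

25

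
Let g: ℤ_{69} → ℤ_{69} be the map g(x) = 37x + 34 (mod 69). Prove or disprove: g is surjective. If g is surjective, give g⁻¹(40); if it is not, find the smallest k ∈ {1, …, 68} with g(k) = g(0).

30

Since gcd(37, 69) = 1, 37 is invertible modulo 69. Euclid's algorithm: 69 = 1·37 + 32, 37 = 1·32 + 5, 32 = 6·5 + 2, 5 = 2·2 + 1; back-substituting gives 1 = 28·37 − 15·69, so 37⁻¹ ≡ 28 (mod 69).
For any y ∈ ℤ_{69}, x = 28(y − 34) mod 69 satisfies g(x) = 37·28(y − 34) + 34 ≡ y (since 37·28 ≡ 1 mod 69). So every y has a preimage.
So g is surjective.
Since g is surjective, we compute g⁻¹(40): solve 37x + 34 ≡ 40 (mod 69), i.e. 37x ≡ 6 (mod 69).
Multiplying by 37⁻¹ = 28 gives x ≡ 28·6 = 168 = 2·69 + 30 ≡ 30 (mod 69).
Check: g(30) = 37·30 + 34 = 1144 = 16·69 + 40 ≡ 40 (mod 69).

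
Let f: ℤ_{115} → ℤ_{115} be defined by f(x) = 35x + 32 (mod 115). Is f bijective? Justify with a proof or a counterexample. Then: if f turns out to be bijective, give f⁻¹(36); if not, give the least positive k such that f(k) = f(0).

23

We have gcd(35, 115) = 5 > 1. Taking u = 0 and v = 23: f(0) = 32 and f(23) = 35·23 + 32 = 837 ≡ 32 (mod 115).
So f(0) = f(23) while 0 ≠ 23, thus f is not injective, hence not bijective.
Since f is not bijective, we find the least positive k with f(k) = f(0): this means 35k ≡ 0 (mod 115), i.e. 115 ∣ 35k. Since gcd(35, 115) = 5, dividing through by 5 this holds exactly when 23 ∣ 7k, and as gcd(7, 23) = 1, exactly when 23 ∣ k.
The smallest positive such k is 23.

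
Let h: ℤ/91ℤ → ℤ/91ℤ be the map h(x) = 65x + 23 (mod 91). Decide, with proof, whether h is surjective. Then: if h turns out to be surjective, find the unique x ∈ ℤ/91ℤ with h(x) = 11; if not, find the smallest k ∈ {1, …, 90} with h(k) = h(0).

By definition, h is surjective if every y in the codomain equals h(x) for some x in the domain.
Since gcd(65, 91) = 13, we have 65x ≡ 0 (mod 13) for all x, so h(x) ≡ 10 (mod 13).
But 0 ≢ 10 (mod 13), so 0 ∈ ℤ/91ℤ has no preimage. Thus h is not surjective.
Since h is not surjective, we find the least positive k with h(k) = h(0): this means 65k ≡ 0 (mod 91), i.e. 91 ∣ 65k. Since gcd(65, 91) = 13, dividing through by 13 this holds exactly when 7 ∣ 5k, and as gcd(5, 7) = 1, exactly when 7 ∣ k.
The smallest positive such k is 7.

7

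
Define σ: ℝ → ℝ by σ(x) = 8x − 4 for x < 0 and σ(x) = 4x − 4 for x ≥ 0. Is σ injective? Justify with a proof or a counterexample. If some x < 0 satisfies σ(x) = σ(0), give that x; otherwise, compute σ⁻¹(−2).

Both pieces are strictly increasing (slopes 8 and 4), so each is injective on its own interval.
The left piece maps (−∞, 0) onto (−∞, −4); the right piece maps [0, ∞) onto [−4, ∞).
These images are disjoint, so no value is attained by both pieces. Hence σ is injective.
Because the two images are disjoint, no x < 0 has σ(x) = σ(0), so we compute σ⁻¹(−2): −2 lies in [−4, ∞), so solve 4x − 4 = −2: x = (−2 + 4)/4 = 1/2.

1/2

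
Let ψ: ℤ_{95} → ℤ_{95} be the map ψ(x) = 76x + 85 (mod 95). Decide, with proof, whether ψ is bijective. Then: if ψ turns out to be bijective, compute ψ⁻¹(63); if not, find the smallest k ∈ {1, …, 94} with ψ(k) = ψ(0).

5

We have gcd(76, 95) = 19 > 1. Taking x_1 = 0 and x_2 = 5: ψ(0) = 85 and ψ(5) = 76·5 + 85 = 465 ≡ 85 (mod 95).
So ψ(0) = ψ(5) while 0 ≠ 5, so ψ is not injective, hence not bijective.
Since ψ is not bijective, we find the least positive k with ψ(k) = ψ(0): this means 76k ≡ 0 (mod 95), i.e. 95 ∣ 76k. Since gcd(76, 95) = 19, dividing through by 19 this holds exactly when 5 ∣ 4k, and as gcd(4, 5) = 1, exactly when 5 ∣ k.
The smallest positive such k is 5.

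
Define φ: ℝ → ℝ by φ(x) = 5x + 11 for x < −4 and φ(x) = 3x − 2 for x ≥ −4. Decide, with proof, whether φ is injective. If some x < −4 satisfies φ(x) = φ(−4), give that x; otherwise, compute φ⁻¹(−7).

-5

Both pieces are strictly increasing (slopes 5 and 3), so each is injective on its own interval.
The left piece maps (−∞, −4) onto (−∞, −9); the right piece maps [−4, ∞) onto [−14, ∞).
These images overlap. In particular φ(−4) = −14 (right piece), and solving 5x + 11 = −14 on the left piece gives x = −5 < −4.
So φ(−5) = φ(−4) with −5 ≠ −4, and φ is not injective. This x = −5 is the requested value below −4.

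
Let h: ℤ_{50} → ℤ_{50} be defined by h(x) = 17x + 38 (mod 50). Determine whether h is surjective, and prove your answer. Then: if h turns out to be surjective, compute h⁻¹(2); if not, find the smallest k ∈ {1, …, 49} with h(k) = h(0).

42

Recall: h is surjective if every y in the codomain equals h(x) for some x in the domain.
Since gcd(17, 50) = 1, 17 is invertible modulo 50. Euclid's algorithm: 50 = 2·17 + 16, 17 = 1·16 + 1; back-substituting gives 1 = 3·17 − 1·50, so 17⁻¹ ≡ 3 (mod 50).
For any y ∈ ℤ_{50}, x = 3(y − 38) mod 50 satisfies h(x) = 17·3(y − 38) + 38 ≡ y (since 17·3 ≡ 1 mod 50). So every y has a preimage.
Therefore h is surjective.
Since h is surjective, we find h⁻¹(2): we need 17x ≡ 2 − 38 ≡ 14 (mod 50). Using 17⁻¹ = 3: x ≡ 3·14 = 42, so x = 42.
Check: h(42) = 17·42 + 38 = 752 = 15·50 + 2 ≡ 2 (mod 50).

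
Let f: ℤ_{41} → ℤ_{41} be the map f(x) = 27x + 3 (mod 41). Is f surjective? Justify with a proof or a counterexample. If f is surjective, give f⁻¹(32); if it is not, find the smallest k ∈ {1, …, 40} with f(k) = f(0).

By definition, surjectivity means every element of the codomain has a preimage under f.
Since gcd(27, 41) = 1, 27 is invertible modulo 41. Euclid's algorithm: 41 = 1·27 + 14, 27 = 1·14 + 13, 14 = 1·13 + 1; back-substituting gives 1 = 38·27 − 25·41, so 27⁻¹ ≡ 38 (mod 41).
Then y ↦ 38(y − 3) is a two-sided inverse to f, so every y ∈ ℤ_{41} has a preimage.
Hence f is surjective.
Since f is surjective, we compute f⁻¹(32): solve 27x + 3 ≡ 32 (mod 41), i.e. 27x ≡ 29 (mod 41).
Multiplying by 27⁻¹ = 38 gives x ≡ 38·29 = 1102 = 26·41 + 36 ≡ 36 (mod 41).
Check: f(36) = 27·36 + 3 = 975 = 23·41 + 32 ≡ 32 (mod 41).

36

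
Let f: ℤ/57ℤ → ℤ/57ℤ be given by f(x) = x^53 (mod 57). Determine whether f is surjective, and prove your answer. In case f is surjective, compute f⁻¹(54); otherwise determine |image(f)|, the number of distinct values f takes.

6

Computing x^53 mod 57 for each x (by repeated squaring, reducing mod 57 at every step), the values f(0), f(1), …, f(56) are: 0, 1, 29, 51, 43, 23, 54, 49, 50, 36, 40, 26, 27, 22, 53, 33, 25, 47, 18, 19, 20, 48, 13, 5, 42, 16, 11, 12, 55, 2, 45, 46, 41, 15, 52, 44, 9, 37, 38, 39, 10, 32, 24, 4, 35, 30, 31, 17, 21, 7, 8, 3, 34, 14, 6, 28, 56.
Every element of ℤ/57ℤ appears exactly once in this list, so f is a bijection, and in particular surjective.
Since f is surjective, we read off the preimage of 54 from the same table: f(6) = 54, so f⁻¹(54) = 6.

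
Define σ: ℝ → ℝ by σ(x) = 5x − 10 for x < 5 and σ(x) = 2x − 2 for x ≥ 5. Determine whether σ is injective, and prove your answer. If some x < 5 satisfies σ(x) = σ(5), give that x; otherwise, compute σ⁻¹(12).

Both pieces are strictly increasing (slopes 5 and 2), so each is injective on its own interval.
The left piece maps (−∞, 5) onto (−∞, 15); the right piece maps [5, ∞) onto [8, ∞).
These images overlap. In particular σ(5) = 8 (right piece), and solving 5x − 10 = 8 on the left piece gives x = 18/5 < 5.
So σ(18/5) = σ(5) with 18/5 ≠ 5, and σ is not injective. This x = 18/5 is the requested value below 5.

18/5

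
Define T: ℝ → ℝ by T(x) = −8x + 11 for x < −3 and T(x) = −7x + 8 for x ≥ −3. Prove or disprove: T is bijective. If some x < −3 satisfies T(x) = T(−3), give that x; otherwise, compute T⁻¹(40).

-29/8

Both pieces are strictly decreasing (slopes −8 and −7), so each is injective on its own interval.
The left piece maps (−∞, −3) onto (35, ∞); the right piece maps [−3, ∞) onto (−∞, 29].
The images leave a gap (35 has no preimage), so T is not surjective, hence not bijective.
Because the two images are disjoint, no x < −3 has T(x) = T(−3), so we compute T⁻¹(40): 40 lies in (35, ∞), so solve −8x + 11 = 40: x = (40 − 11)/(−8) = −29/8.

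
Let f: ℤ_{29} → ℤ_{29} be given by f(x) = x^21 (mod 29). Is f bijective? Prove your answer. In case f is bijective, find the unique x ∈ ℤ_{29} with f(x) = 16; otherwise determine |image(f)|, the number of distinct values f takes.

f(2): Repeated squaring mod 29: 2^1 ≡ 2, 2^2 ≡ 2² = 4, 2^4 ≡ 4² = 16, 2^8 ≡ 16² = 256 ≡ 24, 2^16 ≡ 24² = 576 ≡ 25. Since 21 = 16 + 4 + 1, 2^21 ≡ 25·16·2: 25·16 = 400 ≡ 23, then 23·2 = 46 ≡ 17. So 2^21 ≡ 17 (mod 29).
f(3): Repeated squaring mod 29: 3^1 ≡ 3, 3^2 ≡ 3² = 9, 3^4 ≡ 9² = 81 ≡ 23, 3^8 ≡ 23² = 529 ≡ 7, 3^16 ≡ 7² = 49 ≡ 20. Since 21 = 16 + 4 + 1, 3^21 ≡ 20·23·3: 20·23 = 460 ≡ 25, then 25·3 = 75 ≡ 17. So 3^21 ≡ 17 (mod 29).
So f(2) = f(3) = 17 while 2 ≠ 3, therefore f is not injective, hence not bijective.
Since f is not bijective, we determine |image(f)|. Computing x^21 mod 29 for each x (by repeated squaring, reducing mod 29 at every step), the values f(0), f(1), …, f(28) are: 0, 1, 17, 17, 28, 28, 28, 1, 12, 28, 12, 17, 12, 28, 17, 12, 1, 17, 12, 17, 1, 17, 28, 1, 1, 1, 12, 12, 28.
The distinct values are {0, 1, 12, 17, 28}; there are 5 of them.

5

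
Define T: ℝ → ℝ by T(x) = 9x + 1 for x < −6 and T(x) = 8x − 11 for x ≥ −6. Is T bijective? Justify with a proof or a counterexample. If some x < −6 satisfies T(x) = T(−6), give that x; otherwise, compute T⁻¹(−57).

-20/3

Both pieces are strictly increasing (slopes 9 and 8), so each is injective on its own interval.
The left piece maps (−∞, −6) onto (−∞, −53); the right piece maps [−6, ∞) onto [−59, ∞).
These images overlap. In particular T(−6) = −59 (right piece), and solving 9x + 1 = −59 on the left piece gives x = −20/3 < −6.
So T(−20/3) = T(−6) with −20/3 ≠ −6, and T is not injective, hence not bijective. This x = −20/3 is the requested value below −6.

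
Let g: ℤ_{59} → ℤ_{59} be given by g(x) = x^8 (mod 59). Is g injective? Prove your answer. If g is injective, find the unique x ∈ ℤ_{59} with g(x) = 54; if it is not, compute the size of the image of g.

30

g(29): Repeated squaring mod 59: 29^1 ≡ 29, 29^2 ≡ 29² = 841 ≡ 15, 29^4 ≡ 15² = 225 ≡ 48, 29^8 ≡ 48² = 2304 ≡ 3. So 29^8 ≡ 3 (mod 59).
g(30): Repeated squaring mod 59: 30^1 ≡ 30, 30^2 ≡ 30² = 900 ≡ 15, 30^4 ≡ 15² = 225 ≡ 48, 30^8 ≡ 48² = 2304 ≡ 3. So 30^8 ≡ 3 (mod 59).
So g(29) = g(30) = 3 while 29 ≠ 30, so g is not injective.
Since g is not injective, we determine |image(g)|. Computing x^8 mod 59 for each x (by repeated squaring, reducing mod 59 at every step), the values g(0), g(1), …, g(58) are: 0, 1, 20, 12, 46, 45, 4, 29, 35, 26, 15, 22, 21, 25, 49, 9, 51, 57, 48, 41, 5, 53, 27, 16, 7, 19, 28, 17, 36, 3, 3, 36, 17, 28, 19, 7, 16, 27, 53, 5, 41, 48, 57, 51, 9, 49, 25, 21, 22, 15, 26, 35, 29, 4, 45, 46, 12, 20, 1.
The distinct values are {0, 1, 3, 4, 5, 7, 9, 12, 15, 16, 17, 19, 20, 21, 22, 25, 26, 27, 28, 29, 35, 36, 41, 45, 46, 48, 49, 51, 53, 57}; there are 30 of them.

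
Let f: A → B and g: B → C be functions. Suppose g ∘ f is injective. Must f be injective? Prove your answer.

injective

Suppose f(a) = f(b). Applying g: (g ∘ f)(a) = (g ∘ f)(b). Since g ∘ f is injective, a = b. Therefore f is injective.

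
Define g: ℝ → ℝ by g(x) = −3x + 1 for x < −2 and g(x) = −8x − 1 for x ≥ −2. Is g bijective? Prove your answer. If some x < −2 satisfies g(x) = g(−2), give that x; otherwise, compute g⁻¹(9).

-14/3

Both pieces are strictly decreasing (slopes −3 and −8), so each is injective on its own interval.
The left piece maps (−∞, −2) onto (7, ∞); the right piece maps [−2, ∞) onto (−∞, 15].
These images overlap. In particular g(−2) = 15 (right piece), and solving −3x + 1 = 15 on the left piece gives x = −14/3 < −2.
So g(−14/3) = g(−2) with −14/3 ≠ −2, and g is not injective, hence not bijective. This x = −14/3 is the requested value below −2.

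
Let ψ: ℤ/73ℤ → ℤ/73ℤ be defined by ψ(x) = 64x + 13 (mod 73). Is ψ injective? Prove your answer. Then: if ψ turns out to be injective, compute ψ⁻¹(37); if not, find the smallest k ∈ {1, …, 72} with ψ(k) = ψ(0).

46

If ψ(s) = ψ(t), then 64s ≡ 64t (mod 73). Because gcd(64, 73) = 1, we may cancel 64 to get s ≡ t (mod 73).
Hence ψ is injective.
We now compute 64⁻¹ mod 73 explicitly. Euclid's algorithm: 73 = 1·64 + 9, 64 = 7·9 + 1; back-substituting gives 1 = 8·64 − 7·73, so 64⁻¹ ≡ 8 (mod 73).
Since ψ is injective, we compute ψ⁻¹(37): solve 64x + 13 ≡ 37 (mod 73), i.e. 64x ≡ 24 (mod 73).
Multiplying by 64⁻¹ = 8 gives x ≡ 8·24 = 192 = 2·73 + 46 ≡ 46 (mod 73).
Check: ψ(46) = 64·46 + 13 = 2957 = 40·73 + 37 ≡ 37 (mod 73).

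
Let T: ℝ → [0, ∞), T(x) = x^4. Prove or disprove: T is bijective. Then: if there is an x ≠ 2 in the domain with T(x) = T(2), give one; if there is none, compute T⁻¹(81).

T(2) = 16 = (−2)^4 = T(−2) (since 4 is even), with 2 ≠ −2. So T is not injective, hence not bijective.
For the follow-up, such an x exists: taking x = −2 ∈ ℝ gives T(−2) = 16 = T(2) with −2 ≠ 2.

-2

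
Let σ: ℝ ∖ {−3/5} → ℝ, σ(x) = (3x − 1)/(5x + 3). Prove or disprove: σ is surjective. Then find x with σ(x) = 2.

If σ(x) = 3/5, cross-multiplying gives 5(3x − 1) = 3(5x + 3), which simplifies to −5 = 9 — false.  So 3/5 has no preimage and σ is not surjective.
Solving σ(x) = 2: cross-multiplying gives 3x − 1 = 2(5x + 3), which rearranges to −7x = 7, so x = −1.

-1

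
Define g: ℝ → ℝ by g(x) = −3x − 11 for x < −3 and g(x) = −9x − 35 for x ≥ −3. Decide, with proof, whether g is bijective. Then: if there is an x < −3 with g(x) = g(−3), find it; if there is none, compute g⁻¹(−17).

Both pieces are strictly decreasing (slopes −3 and −9), so each is injective on its own interval.
The left piece maps (−∞, −3) onto (−2, ∞); the right piece maps [−3, ∞) onto (−∞, −8].
The images leave a gap (−2 has no preimage), so g is not surjective, hence not bijective.
Because the two images are disjoint, no x < −3 has g(x) = g(−3), so we compute g⁻¹(−17): −17 lies in (−∞, −8], so solve −9x − 35 = −17: x = (−17 + 35)/(−9) = −2.

-2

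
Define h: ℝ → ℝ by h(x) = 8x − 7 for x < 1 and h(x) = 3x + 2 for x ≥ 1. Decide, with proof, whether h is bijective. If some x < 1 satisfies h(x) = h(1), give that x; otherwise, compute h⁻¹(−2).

5/8

Both pieces are strictly increasing (slopes 8 and 3), so each is injective on its own interval.
The left piece maps (−∞, 1) onto (−∞, 1); the right piece maps [1, ∞) onto [5, ∞).
The images leave a gap (1 has no preimage), so h is not surjective, hence not bijective.
Because the two images are disjoint, no x < 1 has h(x) = h(1), so we compute h⁻¹(−2): −2 lies in (−∞, 1), so solve 8x − 7 = −2: x = (−2 + 7)/8 = 5/8.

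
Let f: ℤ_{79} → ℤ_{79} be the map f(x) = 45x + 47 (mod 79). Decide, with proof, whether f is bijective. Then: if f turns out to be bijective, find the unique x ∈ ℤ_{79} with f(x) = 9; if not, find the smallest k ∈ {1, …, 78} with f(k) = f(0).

If f(u) = f(v), then 45u ≡ 45v (mod 79). Because gcd(45, 79) = 1, we may cancel 45 to get u ≡ v (mod 79).
We now compute 45⁻¹ mod 79 explicitly. Euclid's algorithm: 79 = 1·45 + 34, 45 = 1·34 + 11, 34 = 3·11 + 1; back-substituting gives 1 = 72·45 − 41·79, so 45⁻¹ ≡ 72 (mod 79).
Then y ↦ 72(y − 47) is a two-sided inverse to f, so every y ∈ ℤ_{79} has a preimage.
Therefore f is bijective.
Since f is bijective, we find f⁻¹(9): we need 45x ≡ 9 − 47 ≡ 41 (mod 79). Using 45⁻¹ = 72: x ≡ 72·41 = 2952 = 37·79 + 29, so x = 29.
Check: f(29) = 45·29 + 47 = 1352 = 17·79 + 9 ≡ 9 (mod 79).

29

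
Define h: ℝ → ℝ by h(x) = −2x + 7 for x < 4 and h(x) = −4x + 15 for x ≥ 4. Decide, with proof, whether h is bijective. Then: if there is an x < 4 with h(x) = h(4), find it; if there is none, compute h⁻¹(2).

Both pieces are strictly decreasing (slopes −2 and −4), so each is injective on its own interval.
The left piece maps (−∞, 4) onto (−1, ∞); the right piece maps [4, ∞) onto (−∞, −1].
Since −1 = −1, the images partition ℝ: h is injective and surjective, hence bijective.
Because the two images are disjoint, no x < 4 has h(x) = h(4), so we compute h⁻¹(2): 2 lies in (−1, ∞), so solve −2x + 7 = 2: x = (2 − 7)/(−2) = 5/2.

5/2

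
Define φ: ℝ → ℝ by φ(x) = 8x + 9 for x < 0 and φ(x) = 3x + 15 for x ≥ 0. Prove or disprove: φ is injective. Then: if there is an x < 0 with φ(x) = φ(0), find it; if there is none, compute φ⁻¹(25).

10/3

Both pieces are strictly increasing (slopes 8 and 3), so each is injective on its own interval.
The left piece maps (−∞, 0) onto (−∞, 9); the right piece maps [0, ∞) onto [15, ∞).
These images are disjoint, so no value is attained by both pieces. Therefore φ is injective.
Because the two images are disjoint, no x < 0 has φ(x) = φ(0), so we compute φ⁻¹(25): 25 lies in [15, ∞), so solve 3x + 15 = 25: x = (25 − 15)/3 = 10/3.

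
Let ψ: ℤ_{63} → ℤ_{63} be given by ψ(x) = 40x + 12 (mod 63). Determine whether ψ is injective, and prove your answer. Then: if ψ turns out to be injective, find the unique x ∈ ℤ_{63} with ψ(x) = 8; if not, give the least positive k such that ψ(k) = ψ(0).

Recall: ψ is injective if ψ(a) = ψ(b) implies a = b.
If ψ(a) = ψ(b), then 40a ≡ 40b (mod 63). Because gcd(40, 63) = 1, we may cancel 40 to get a ≡ b (mod 63).
Hence ψ is injective.
We now compute 40⁻¹ mod 63 explicitly. Euclid's algorithm: 63 = 1·40 + 23, 40 = 1·23 + 17, 23 = 1·17 + 6, 17 = 2·6 + 5, 6 = 1·5 + 1; back-substituting gives 1 = 52·40 − 33·63, so 40⁻¹ ≡ 52 (mod 63).
Since ψ is injective, we find ψ⁻¹(8): we need 40x ≡ 8 − 12 ≡ 59 (mod 63). Using 40⁻¹ = 52: x ≡ 52·59 = 3068 = 48·63 + 44, so x = 44.
Check: ψ(44) = 40·44 + 12 = 1772 = 28·63 + 8 ≡ 8 (mod 63).

44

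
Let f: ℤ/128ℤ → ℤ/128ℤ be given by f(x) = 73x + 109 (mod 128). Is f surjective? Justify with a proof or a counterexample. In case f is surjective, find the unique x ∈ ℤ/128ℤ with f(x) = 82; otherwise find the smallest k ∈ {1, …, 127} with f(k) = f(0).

Since gcd(73, 128) = 1, 73 is invertible modulo 128. Euclid's algorithm: 128 = 1·73 + 55, 73 = 1·55 + 18, 55 = 3·18 + 1; back-substituting gives 1 = 121·73 − 69·128, so 73⁻¹ ≡ 121 (mod 128).
Then y ↦ 121(y − 109) is a two-sided inverse to f, so every y ∈ ℤ/128ℤ has a preimage.
Therefore f is surjective.
Since f is surjective, we find f⁻¹(82): we need 73x ≡ 82 − 109 ≡ 101 (mod 128). Using 73⁻¹ = 121: x ≡ 121·101 = 12221 = 95·128 + 61, so x = 61.
Check: f(61) = 73·61 + 109 = 4562 = 35·128 + 82 ≡ 82 (mod 128).

61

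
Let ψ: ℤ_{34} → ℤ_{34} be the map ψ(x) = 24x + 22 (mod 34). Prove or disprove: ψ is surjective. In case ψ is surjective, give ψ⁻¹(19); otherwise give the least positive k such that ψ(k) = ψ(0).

Since gcd(24, 34) = 2, we have 24x ≡ 0 (mod 2) for all x, so ψ(x) ≡ 0 (mod 2).
But 1 ≢ 0 (mod 2), so 1 ∈ ℤ_{34} has no preimage. So ψ is not surjective.
Since ψ is not surjective, we find the least positive k with ψ(k) = ψ(0): this means 24k ≡ 0 (mod 34), i.e. 34 ∣ 24k. Since gcd(24, 34) = 2, dividing through by 2 this holds exactly when 17 ∣ 12k, and as gcd(12, 17) = 1, exactly when 17 ∣ k.
The smallest positive such k is 17.

17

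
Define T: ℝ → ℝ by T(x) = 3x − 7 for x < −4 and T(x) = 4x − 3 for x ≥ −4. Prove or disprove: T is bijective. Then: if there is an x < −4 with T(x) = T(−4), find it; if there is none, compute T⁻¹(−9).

-3/2

Both pieces are strictly increasing (slopes 3 and 4), so each is injective on its own interval.
The left piece maps (−∞, −4) onto (−∞, −19); the right piece maps [−4, ∞) onto [−19, ∞).
Since −19 = −19, the images partition ℝ: T is injective and surjective, hence bijective.
Because the two images are disjoint, no x < −4 has T(x) = T(−4), so we compute T⁻¹(−9): −9 lies in [−19, ∞), so solve 4x − 3 = −9: x = (−9 + 3)/4 = −3/2.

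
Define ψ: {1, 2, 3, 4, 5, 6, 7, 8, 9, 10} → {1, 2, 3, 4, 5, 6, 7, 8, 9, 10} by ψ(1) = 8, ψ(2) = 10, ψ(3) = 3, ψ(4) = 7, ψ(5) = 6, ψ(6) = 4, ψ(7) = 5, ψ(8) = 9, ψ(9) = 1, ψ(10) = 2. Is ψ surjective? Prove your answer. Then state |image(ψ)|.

10

Every element of the codomain has a preimage: 1 = ψ(9), 2 = ψ(10), 3 = ψ(3), 4 = ψ(6), 5 = ψ(7), 6 = ψ(5), 7 = ψ(4), 8 = ψ(1), 9 = ψ(8), 10 = ψ(2).
Thus ψ is surjective.
The image of ψ is {1, 2, 3, 4, 5, 6, 7, 8, 9, 10}, which has 10 elements.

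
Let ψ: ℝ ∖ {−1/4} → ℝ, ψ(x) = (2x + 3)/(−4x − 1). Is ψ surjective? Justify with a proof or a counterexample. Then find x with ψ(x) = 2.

-1/2

If ψ(x) = −1/2, cross-multiplying gives −4(2x + 3) = 2(−4x − 1), which simplifies to −12 = −2 — false.  So −1/2 has no preimage and ψ is not surjective.
Solving ψ(x) = 2: cross-multiplying gives 2x + 3 = 2(−4x − 1), which rearranges to 10x = −5, so x = −1/2.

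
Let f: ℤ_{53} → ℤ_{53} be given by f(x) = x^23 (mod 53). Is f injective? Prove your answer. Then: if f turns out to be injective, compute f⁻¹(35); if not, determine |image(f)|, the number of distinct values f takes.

33

Since 53 is prime, the nonzero elements of ℤ_{53} form a cyclic group of order 52.
As gcd(23, 52) = 1, raising to the 23rd power is a bijection on this group: if s^23 ≡ t^23 then (st^{−1})^23 = 1, and the only element of order dividing gcd(23, 52) = 1 is 1, so s = t.
With f(0) = 0 this makes f injective on all of ℤ_{53}, hence bijective (finite equal-size domain and codomain). In particular f is injective.
Since f is injective, we find the preimage of 35. The inverse of x ↦ x^23 on (ℤ_{53})^× is x ↦ x^43, because 23·43 = 989 = 19·52 + 1 ≡ 1 (mod 52) and x^{52} = 1 for x ≠ 0 (Fermat). So f⁻¹(35) = 35^43 mod 53.
Repeated squaring mod 53: 35^1 ≡ 35, 35^2 ≡ 35² = 1225 ≡ 6, 35^4 ≡ 6² = 36, 35^8 ≡ 36² = 1296 ≡ 24, 35^16 ≡ 24² = 576 ≡ 46, 35^32 ≡ 46² = 2116 ≡ 49. Since 43 = 32 + 8 + 2 + 1, 35^43 ≡ 49·24·6·35: 49·24 = 1176 ≡ 10, then 10·6 = 60 ≡ 7, then 7·35 = 245 ≡ 33. So 35^43 ≡ 33 (mod 53).
Hence f⁻¹(35) = 33.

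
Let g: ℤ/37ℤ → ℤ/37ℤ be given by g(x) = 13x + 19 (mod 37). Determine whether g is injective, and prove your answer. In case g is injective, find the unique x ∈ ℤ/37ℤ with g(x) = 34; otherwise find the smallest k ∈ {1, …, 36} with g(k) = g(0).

Recall: g is injective if g(a) = g(b) implies a = b.
Suppose g(a) = g(b) in ℤ/37ℤ. Then 13a + 19 ≡ 13b + 19 (mod 37), hence 13(a − b) ≡ 0 (mod 37).
Since gcd(13, 37) = 1, 13 is invertible modulo 37, hence a − b ≡ 0 (mod 37), i.e. a = b.
Therefore g is injective.
We now compute 13⁻¹ mod 37 explicitly. Euclid's algorithm: 37 = 2·13 + 11, 13 = 1·11 + 2, 11 = 5·2 + 1; back-substituting gives 1 = 20·13 − 7·37, so 13⁻¹ ≡ 20 (mod 37).
Since g is injective, we find g⁻¹(34): we need 13x ≡ 34 − 19 ≡ 15 (mod 37). Using 13⁻¹ = 20: x ≡ 20·15 = 300 = 8·37 + 4, so x = 4.
Check: g(4) = 13·4 + 19 = 71 = 1·37 + 34 ≡ 34 (mod 37).

4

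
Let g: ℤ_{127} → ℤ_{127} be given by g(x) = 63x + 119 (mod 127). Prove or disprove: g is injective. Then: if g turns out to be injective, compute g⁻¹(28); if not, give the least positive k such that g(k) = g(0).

55

Suppose g(s) = g(t) in ℤ_{127}. Then 63s + 119 ≡ 63t + 119 (mod 127), hence 63(s − t) ≡ 0 (mod 127).
Since gcd(63, 127) = 1, 63 is invertible modulo 127, thus s − t ≡ 0 (mod 127), i.e. s = t.
So g is injective.
We now compute 63⁻¹ mod 127 explicitly. Euclid's algorithm: 127 = 2·63 + 1; back-substituting gives 1 = 125·63 − 62·127, so 63⁻¹ ≡ 125 (mod 127).
Since g is injective, we find g⁻¹(28): we need 63x ≡ 28 − 119 ≡ 36 (mod 127). Using 63⁻¹ = 125: x ≡ 125·36 = 4500 = 35·127 + 55, so x = 55.
Check: g(55) = 63·55 + 119 = 3584 = 28·127 + 28 ≡ 28 (mod 127).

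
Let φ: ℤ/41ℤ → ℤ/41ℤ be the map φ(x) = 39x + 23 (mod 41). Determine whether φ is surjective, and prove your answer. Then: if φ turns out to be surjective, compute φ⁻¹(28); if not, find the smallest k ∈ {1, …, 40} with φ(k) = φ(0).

18

Recall: φ is surjective if every y in the codomain equals φ(x) for some x in the domain.
Since gcd(39, 41) = 1, 39 is invertible modulo 41. Euclid's algorithm: 41 = 1·39 + 2, 39 = 19·2 + 1; back-substituting gives 1 = 20·39 − 19·41, so 39⁻¹ ≡ 20 (mod 41).
For any y ∈ ℤ/41ℤ, x = 20(y − 23) mod 41 satisfies φ(x) = 39·20(y − 23) + 23 ≡ y (since 39·20 ≡ 1 mod 41). So every y has a preimage.
Therefore φ is surjective.
Since φ is surjective, we find φ⁻¹(28): we need 39x ≡ 28 − 23 ≡ 5 (mod 41). Using 39⁻¹ = 20: x ≡ 20·5 = 100 = 2·41 + 18, so x = 18.
Check: φ(18) = 39·18 + 23 = 725 = 17·41 + 28 ≡ 28 (mod 41).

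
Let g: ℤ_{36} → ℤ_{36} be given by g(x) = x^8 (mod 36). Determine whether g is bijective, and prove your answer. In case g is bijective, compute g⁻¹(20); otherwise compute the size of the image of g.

g(0) = 0^8 = 0.
g(6): Repeated squaring mod 36: 6^1 ≡ 6, 6^2 ≡ 6² = 36 ≡ 0, 6^4 ≡ 0² = 0, 6^8 ≡ 0² = 0. So 6^8 ≡ 0 (mod 36).
So g(0) = g(6) = 0 while 0 ≠ 6, thus g is not injective, hence not bijective.
Since g is not bijective, we determine |image(g)|. Computing x^8 mod 36 for each x (by repeated squaring, reducing mod 36 at every step), the values g(0), g(1), …, g(35) are: 0, 1, 4, 9, 16, 25, 0, 13, 28, 9, 28, 13, 0, 25, 16, 9, 4, 1, 0, 1, 4, 9, 16, 25, 0, 13, 28, 9, 28, 13, 0, 25, 16, 9, 4, 1.
The distinct values are {0, 1, 4, 9, 13, 16, 25, 28}; there are 8 of them.

8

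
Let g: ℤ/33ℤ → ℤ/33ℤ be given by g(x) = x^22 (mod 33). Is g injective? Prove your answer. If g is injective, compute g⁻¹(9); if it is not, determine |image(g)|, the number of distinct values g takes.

g(4): Repeated squaring mod 33: 4^1 ≡ 4, 4^2 ≡ 4² = 16, 4^4 ≡ 16² = 256 ≡ 25, 4^8 ≡ 25² = 625 ≡ 31, 4^16 ≡ 31² = 961 ≡ 4. Since 22 = 16 + 4 + 2, 4^22 ≡ 4·25·16: 4·25 = 100 ≡ 1, then 1·16 = 16. So 4^22 ≡ 16 (mod 33).
g(7): Repeated squaring mod 33: 7^1 ≡ 7, 7^2 ≡ 7² = 49 ≡ 16, 7^4 ≡ 16² = 256 ≡ 25, 7^8 ≡ 25² = 625 ≡ 31, 7^16 ≡ 31² = 961 ≡ 4. Since 22 = 16 + 4 + 2, 7^22 ≡ 4·25·16: 4·25 = 100 ≡ 1, then 1·16 = 16. So 7^22 ≡ 16 (mod 33).
So g(4) = g(7) = 16 while 4 ≠ 7, hence g is not injective.
Since g is not injective, we determine |image(g)|. Computing x^22 mod 33 for each x (by repeated squaring, reducing mod 33 at every step), the values g(0), g(1), …, g(32) are: 0, 1, 4, 9, 16, 25, 3, 16, 31, 15, 1, 22, 12, 4, 31, 27, 25, 25, 27, 31, 4, 12, 22, 1, 15, 31, 16, 3, 25, 16, 9, 4, 1.
The distinct values are {0, 1, 3, 4, 9, 12, 15, 16, 22, 25, 27, 31}; there are 12 of them.

12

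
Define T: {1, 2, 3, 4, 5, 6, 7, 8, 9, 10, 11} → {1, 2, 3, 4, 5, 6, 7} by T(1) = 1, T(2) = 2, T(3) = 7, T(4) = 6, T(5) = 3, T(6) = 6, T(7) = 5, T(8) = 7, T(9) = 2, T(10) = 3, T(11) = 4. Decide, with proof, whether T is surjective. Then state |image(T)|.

Every element of the codomain has a preimage: 1 = T(1), 2 = T(2), 3 = T(5), 4 = T(11), 5 = T(7), 6 = T(4), 7 = T(3).
Therefore T is surjective.
The image of T is {1, 2, 3, 4, 5, 6, 7}, which has 7 elements.

7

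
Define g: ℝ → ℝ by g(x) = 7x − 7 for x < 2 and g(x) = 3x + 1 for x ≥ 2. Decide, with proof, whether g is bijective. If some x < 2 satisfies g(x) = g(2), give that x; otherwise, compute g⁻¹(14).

Both pieces are strictly increasing (slopes 7 and 3), so each is injective on its own interval.
The left piece maps (−∞, 2) onto (−∞, 7); the right piece maps [2, ∞) onto [7, ∞).
Since 7 = 7, the images partition ℝ: g is injective and surjective, hence bijective.
Because the two images are disjoint, no x < 2 has g(x) = g(2), so we compute g⁻¹(14): 14 lies in [7, ∞), so solve 3x + 1 = 14: x = (14 − 1)/3 = 13/3.

13/3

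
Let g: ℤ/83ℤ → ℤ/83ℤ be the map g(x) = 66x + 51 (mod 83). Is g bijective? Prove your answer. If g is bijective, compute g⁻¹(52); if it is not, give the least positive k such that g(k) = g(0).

If g(u) = g(v), then 66u ≡ 66v (mod 83). Because gcd(66, 83) = 1, we may cancel 66 to get u ≡ v (mod 83).
We now compute 66⁻¹ mod 83 explicitly. Euclid's algorithm: 83 = 1·66 + 17, 66 = 3·17 + 15, 17 = 1·15 + 2, 15 = 7·2 + 1; back-substituting gives 1 = 39·66 − 31·83, so 66⁻¹ ≡ 39 (mod 83).
For any y ∈ ℤ/83ℤ, x = 39(y − 51) mod 83 satisfies g(x) = 66·39(y − 51) + 51 ≡ y (since 66·39 ≡ 1 mod 83). So every y has a preimage.
Thus g is bijective.
Since g is bijective, we compute g⁻¹(52): solve 66x + 51 ≡ 52 (mod 83), i.e. 66x ≡ 1 (mod 83).
Multiplying by 66⁻¹ = 39 gives x ≡ 39·1 = 39 ≡ 39 (mod 83).
Check: g(39) = 66·39 + 51 = 2625 = 31·83 + 52 ≡ 52 (mod 83).

39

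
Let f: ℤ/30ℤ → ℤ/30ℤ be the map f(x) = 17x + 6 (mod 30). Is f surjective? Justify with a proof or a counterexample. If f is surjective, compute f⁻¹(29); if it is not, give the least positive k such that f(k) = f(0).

19

Since gcd(17, 30) = 1, 17 is invertible modulo 30. Euclid's algorithm: 30 = 1·17 + 13, 17 = 1·13 + 4, 13 = 3·4 + 1; back-substituting gives 1 = 23·17 − 13·30, so 17⁻¹ ≡ 23 (mod 30).
For any y ∈ ℤ/30ℤ, x = 23(y − 6) mod 30 satisfies f(x) = 17·23(y − 6) + 6 ≡ y (since 17·23 ≡ 1 mod 30). So every y has a preimage.
So f is surjective.
Since f is surjective, we find f⁻¹(29): we need 17x ≡ 29 − 6 ≡ 23 (mod 30). Using 17⁻¹ = 23: x ≡ 23·23 = 529 = 17·30 + 19, so x = 19.
Check: f(19) = 17·19 + 6 = 329 = 10·30 + 29 ≡ 29 (mod 30).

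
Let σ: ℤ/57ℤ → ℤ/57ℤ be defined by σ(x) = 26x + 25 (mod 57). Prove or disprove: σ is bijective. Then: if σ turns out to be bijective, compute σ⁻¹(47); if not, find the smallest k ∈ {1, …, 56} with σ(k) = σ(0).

Recall: injectivity means: for all u, v in the domain, σ(u) = σ(v) implies u = v.
If σ(u) = σ(v), then 26u ≡ 26v (mod 57). Because gcd(26, 57) = 1, we may cancel 26 to get u ≡ v (mod 57).
We now compute 26⁻¹ mod 57 explicitly. Euclid's algorithm: 57 = 2·26 + 5, 26 = 5·5 + 1; back-substituting gives 1 = 11·26 − 5·57, so 26⁻¹ ≡ 11 (mod 57).
For any y ∈ ℤ/57ℤ, x = 11(y − 25) mod 57 satisfies σ(x) = 26·11(y − 25) + 25 ≡ y (since 26·11 ≡ 1 mod 57). So every y has a preimage.
So σ is bijective.
Since σ is bijective, we compute σ⁻¹(47): solve 26x + 25 ≡ 47 (mod 57), i.e. 26x ≡ 22 (mod 57).
Multiplying by 26⁻¹ = 11 gives x ≡ 11·22 = 242 = 4·57 + 14 ≡ 14 (mod 57).
Check: σ(14) = 26·14 + 25 = 389 = 6·57 + 47 ≡ 47 (mod 57).

14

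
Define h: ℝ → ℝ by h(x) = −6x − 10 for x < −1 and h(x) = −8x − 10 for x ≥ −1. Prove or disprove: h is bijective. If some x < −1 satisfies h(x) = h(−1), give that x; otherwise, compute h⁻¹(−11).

-4/3

Both pieces are strictly decreasing (slopes −6 and −8), so each is injective on its own interval.
The left piece maps (−∞, −1) onto (−4, ∞); the right piece maps [−1, ∞) onto (−∞, −2].
These images overlap. In particular h(−1) = −2 (right piece), and solving −6x − 10 = −2 on the left piece gives x = −4/3 < −1.
So h(−4/3) = h(−1) with −4/3 ≠ −1, and h is not injective, hence not bijective. This x = −4/3 is the requested value below −1.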